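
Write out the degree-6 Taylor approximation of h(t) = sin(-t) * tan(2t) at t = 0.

-691*t^6/180 - 7*t^4/3 - 2*t^2

Expand each factor separately, then convolve coefficients.
h(0) = 0
h′(0) = 0
h′′(0) = -4
h′′′(0) = 0
h^(4)(0) = -56
h^(5)(0) = 0
h^(6)(0) = -2764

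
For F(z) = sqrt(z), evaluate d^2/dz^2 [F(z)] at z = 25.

-1/500

From the series, [(z - 25)^2] F = -1/1000; multiply by 2! = 2 to get -1/500.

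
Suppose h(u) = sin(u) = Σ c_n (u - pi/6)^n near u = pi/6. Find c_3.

c_3 = h′′′(pi/6)/3! = -sqrt(3)/12.

-sqrt(3)/12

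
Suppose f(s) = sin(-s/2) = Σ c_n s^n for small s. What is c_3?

1/48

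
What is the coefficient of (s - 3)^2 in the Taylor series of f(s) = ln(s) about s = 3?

-1/18

f(3) = ln(3)
f′(3) = 1/3
f′′(3) = -1/9
So c_2 = f′′(3)/2! = -1/18.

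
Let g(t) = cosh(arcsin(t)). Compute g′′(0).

Plug the Maclaurin series of the inner function into that of the outer and collect terms.
From the series, [t^2] g = 1/2; multiply by 2! = 2 to get 1.

1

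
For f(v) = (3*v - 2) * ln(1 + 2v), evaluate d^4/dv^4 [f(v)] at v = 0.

384

Distribute the polynomial across the series and collect like powers.
The coefficient of v^4 in the expansion is 16, so f^(4)(0) = 4! * (16) = 384.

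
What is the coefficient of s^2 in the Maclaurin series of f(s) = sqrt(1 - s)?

-1/8

c_2 = f′′(0)/2! = -1/8.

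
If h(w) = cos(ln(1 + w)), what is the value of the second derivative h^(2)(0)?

Let u equal the inner series; expand the outer function in u and truncate.
The coefficient of w^2 in the expansion is -1/2, so h′′(0) = 2! * (-1/2) = -1.

-1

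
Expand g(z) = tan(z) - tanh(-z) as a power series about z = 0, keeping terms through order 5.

Combine the two series term by term.
g(0) = 0
g′(0) = 2
g′′(0) = 0
g′′′(0) = 0
g^(4)(0) = 0
g^(5)(0) = 32
Dividing each by k! gives the coefficients c_0, ..., c_5.

4*z^5/15 + 2*z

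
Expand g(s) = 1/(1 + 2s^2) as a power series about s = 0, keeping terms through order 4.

4*s^4 - 2*s^2 + 1

g(0) = 1
g′(0) = 0
g′′(0) = -4
g′′′(0) = 0
g^(4)(0) = 96
Then c_k = g^(k)(0)/k! gives each Taylor coefficient.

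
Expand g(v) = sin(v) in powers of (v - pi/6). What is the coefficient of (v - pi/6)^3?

g(pi/6) = 1/2
g′(pi/6) = sqrt(3)/2
g′′(pi/6) = -1/2
g′′′(pi/6) = -sqrt(3)/2
So c_3 = g′′′(pi/6)/3! = -sqrt(3)/12.

-sqrt(3)/12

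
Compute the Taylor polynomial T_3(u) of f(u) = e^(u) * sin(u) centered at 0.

u^3/3 + u^2 + u

Write out both Maclaurin series and multiply, keeping only the needed powers.
[u^0] = 0;  [u^1] = 1;  [u^2] = 1;  [u^3] = 1/3.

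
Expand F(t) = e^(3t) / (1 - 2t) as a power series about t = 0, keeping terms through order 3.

67*t^3/2 + 29*t^2/2 + 5*t + 1

Write out both Maclaurin series and multiply, keeping only the needed powers.
F(0) = 1
F′(0) = 5
F′′(0) = 29
F′′′(0) = 201
Then c_k = F^(k)(0)/k! gives each Taylor coefficient.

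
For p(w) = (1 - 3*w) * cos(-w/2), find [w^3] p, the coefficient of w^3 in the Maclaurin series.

3/8

Multiply each power in the prefactor through the base expansion.
[w^0] = 1;  [w^1] = -3;  [w^2] = -1/8;  [w^3] = 3/8.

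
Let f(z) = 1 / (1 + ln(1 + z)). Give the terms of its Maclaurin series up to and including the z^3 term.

-7*z^3/3 + 3*z^2/2 - z + 1

Use the geometric series for the reciprocal, then substitute.
[z^0] = 1;  [z^1] = -1;  [z^2] = 3/2;  [z^3] = -7/3.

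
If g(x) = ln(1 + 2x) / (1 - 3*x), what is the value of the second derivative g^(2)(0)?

Multiply the numerator's expansion by the denominator's geometric series.
The coefficient of x^2 in the expansion is 4, so g′′(0) = 2! * (4) = 8.

8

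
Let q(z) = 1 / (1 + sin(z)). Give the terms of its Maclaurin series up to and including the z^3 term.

-5*z^3/6 + z^2 - z + 1

Use the geometric series for the reciprocal, then substitute.
[z^0] = 1;  [z^1] = -1;  [z^2] = 1;  [z^3] = -5/6.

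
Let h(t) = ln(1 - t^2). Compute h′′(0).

Differentiate repeatedly and evaluate at the center.
From the series, [t^2] h = -1; multiply by 2! = 2 to get -2.

-2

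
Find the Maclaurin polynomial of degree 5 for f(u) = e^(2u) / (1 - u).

109*u^5/15 + 7*u^4 + 19*u^3/3 + 5*u^2 + 3*u + 1

Take the Cauchy product of the two expansions.
f(0) = 1
f′(0) = 3
f′′(0) = 10
f′′′(0) = 38
f^(4)(0) = 168
f^(5)(0) = 872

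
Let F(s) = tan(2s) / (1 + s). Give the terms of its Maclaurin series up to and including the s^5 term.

Expand each factor separately, then convolve coefficients.

134*s^5/15 - 14*s^4/3 + 14*s^3/3 - 2*s^2 + 2*s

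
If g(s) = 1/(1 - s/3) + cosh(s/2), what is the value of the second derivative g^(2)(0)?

17/36

Combine the two series term by term.
From the series, [s^2] g = 17/72; multiply by 2! = 2 to get 17/36.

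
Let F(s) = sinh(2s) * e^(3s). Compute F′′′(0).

62

Write out both Maclaurin series and multiply, keeping only the needed powers.
The coefficient of s^3 in the expansion is 31/3, so F′′′(0) = 3! * (31/3) = 62.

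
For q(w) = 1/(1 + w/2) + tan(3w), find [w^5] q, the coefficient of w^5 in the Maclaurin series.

Combine the two series term by term.
q(0) = 1
q′(0) = 5/2
q′′(0) = 1/2
q′′′(0) = 213/4
q^(4)(0) = 3/2
q^(5)(0) = 15537/4

5179/160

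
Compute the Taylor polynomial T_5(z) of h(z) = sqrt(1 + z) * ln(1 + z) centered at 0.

-71*z^5/1920 + z^4/24 - z^3/24 + z

Take the Cauchy product of the two expansions.
[z^0] = 0;  [z^1] = 1;  [z^2] = 0;  [z^3] = -1/24;  [z^4] = 1/24;  [z^5] = -71/1920.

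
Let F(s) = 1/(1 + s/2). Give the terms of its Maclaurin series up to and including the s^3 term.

-s^3/8 + s^2/4 - s/2 + 1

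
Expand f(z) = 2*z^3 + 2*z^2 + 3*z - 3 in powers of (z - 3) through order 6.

2*(z - 3)^3 + 20*(z - 3)^2 + 69*(z - 3) + 78

Differentiate repeatedly and evaluate at the center.
f(3) = 78
f′(3) = 69
f′′(3) = 40
f′′′(3) = 12
f^(4)(3) = 0
f^(5)(3) = 0
f^(6)(3) = 0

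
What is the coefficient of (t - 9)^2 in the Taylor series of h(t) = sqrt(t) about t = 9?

h(9) = 3
h′(9) = 1/6
h′′(9) = -1/108
So c_2 = h′′(9)/2! = -1/216.

-1/216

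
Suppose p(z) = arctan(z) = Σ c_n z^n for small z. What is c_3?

-1/3

Apply the Taylor formula c_k = f^(k)(a)/k!.
So c_3 = p′′′(0)/3! = -1/3.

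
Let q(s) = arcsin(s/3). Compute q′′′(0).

1/27

The coefficient of s^3 in the expansion is 1/162, so q′′′(0) = 3! * (1/162) = 1/27.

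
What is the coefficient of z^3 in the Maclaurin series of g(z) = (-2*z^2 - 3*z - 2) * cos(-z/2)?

Distribute the polynomial across the series and collect like powers.
g(0) = -2
g′(0) = -3
g′′(0) = -7/2
g′′′(0) = 9/4

3/8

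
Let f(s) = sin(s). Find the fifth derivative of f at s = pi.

The coefficient of (s - pi)^5 in the expansion is -1/120, so f^(5)(pi) = 5! * (-1/120) = -1.

-1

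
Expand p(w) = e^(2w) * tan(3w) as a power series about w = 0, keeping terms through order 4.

22*w^4 + 15*w^3 + 6*w^2 + 3*w

Multiply the two series term by term and collect like powers.
p(0) = 0
p′(0) = 3
p′′(0) = 12
p′′′(0) = 90
p^(4)(0) = 528
The Taylor polynomial is Σ p^(k)(0)/k! · w^k.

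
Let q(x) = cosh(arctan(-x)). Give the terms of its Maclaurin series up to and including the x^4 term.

Compose series: expand the inner function first, then feed it into the outer expansion.
q(0) = 1
q′(0) = 0
q′′(0) = 1
q′′′(0) = 0
q^(4)(0) = -7
Then c_k = q^(k)(0)/k! gives each Taylor coefficient.

-7*x^4/24 + x^2/2 + 1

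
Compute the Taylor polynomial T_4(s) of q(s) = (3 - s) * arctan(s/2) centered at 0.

Shift and add copies of the series according to the polynomial's terms.
q(0) = 0
q′(0) = 3/2
q′′(0) = -1
q′′′(0) = -3/4
q^(4)(0) = 1

s^4/24 - s^3/8 - s^2/2 + 3*s/2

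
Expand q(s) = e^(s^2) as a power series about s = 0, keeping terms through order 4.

s^4/2 + s^2 + 1

Use the known series and substitute for the argument.
[s^0] = 1;  [s^1] = 0;  [s^2] = 1;  [s^3] = 0;  [s^4] = 1/2.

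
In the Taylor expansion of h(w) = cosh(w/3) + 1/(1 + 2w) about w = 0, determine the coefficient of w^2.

Add the two expansions coefficient-wise.
[w^0] = 2;  [w^1] = -2;  [w^2] = 73/18.

73/18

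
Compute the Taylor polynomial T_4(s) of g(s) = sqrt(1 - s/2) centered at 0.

Apply the Taylor formula c_k = f^(k)(a)/k!.
g(0) = 1
g′(0) = -1/4
g′′(0) = -1/16
g′′′(0) = -3/64
g^(4)(0) = -15/256
The Taylor polynomial is Σ g^(k)(0)/k! · s^k.

-5*s^4/2048 - s^3/128 - s^2/32 - s/4 + 1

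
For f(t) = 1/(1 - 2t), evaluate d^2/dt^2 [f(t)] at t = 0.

8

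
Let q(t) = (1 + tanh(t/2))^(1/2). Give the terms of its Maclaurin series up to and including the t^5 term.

121*t^5/122880 + 17*t^4/6144 - 5*t^3/384 - t^2/32 + t/4 + 1

Plug the Maclaurin series of the inner function into that of the outer and collect terms.
q(0) = 1
q′(0) = 1/4
q′′(0) = -1/16
q′′′(0) = -5/64
q^(4)(0) = 17/256
q^(5)(0) = 121/1024
The Taylor polynomial is Σ q^(k)(0)/k! · t^k.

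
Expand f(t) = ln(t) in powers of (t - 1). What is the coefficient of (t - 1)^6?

-1/6

Differentiate repeatedly and evaluate at the center.
[(t - 1)^0] = 0;  [(t - 1)^1] = 1;  [(t - 1)^2] = -1/2;  [(t - 1)^3] = 1/3;  [(t - 1)^4] = -1/4;  [(t - 1)^5] = 1/5;  [(t - 1)^6] = -1/6.
So c_6 = f^(6)(1)/6! = -1/6.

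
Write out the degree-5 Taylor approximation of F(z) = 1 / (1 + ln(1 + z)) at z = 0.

Write 1/(1+u) = 1 - u + u^2 - u^3 + ... and substitute the series for u.
F(0) = 1
F′(0) = -1
F′′(0) = 3
F′′′(0) = -14
F^(4)(0) = 88
F^(5)(0) = -694
Then c_k = F^(k)(0)/k! gives each Taylor coefficient.

-347*z^5/60 + 11*z^4/3 - 7*z^3/3 + 3*z^2/2 - z + 1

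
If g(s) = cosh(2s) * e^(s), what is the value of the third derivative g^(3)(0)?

13

Take the Cauchy product of the two expansions.
From the series, [s^3] g = 13/6; multiply by 3! = 6 to get 13.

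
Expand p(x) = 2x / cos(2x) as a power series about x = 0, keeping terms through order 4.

Divide the numerator series by the denominator series (power-series long division).
p(0) = 0
p′(0) = 2
p′′(0) = 0
p′′′(0) = 24
p^(4)(0) = 0

4*x^3 + 2*x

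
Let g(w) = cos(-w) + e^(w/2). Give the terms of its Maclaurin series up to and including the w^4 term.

Expand each term separately and add.
[w^0] = 2;  [w^1] = 1/2;  [w^2] = -3/8;  [w^3] = 1/48;  [w^4] = 17/384.

17*w^4/384 + w^3/48 - 3*w^2/8 + w/2 + 2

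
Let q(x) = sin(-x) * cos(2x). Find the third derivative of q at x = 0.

Expand each factor separately, then convolve coefficients.
The coefficient of x^3 in the expansion is 13/6, so q′′′(0) = 3! * (13/6) = 13.

13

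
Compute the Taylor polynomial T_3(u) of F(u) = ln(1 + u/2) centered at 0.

Differentiate repeatedly and evaluate at the center.

u^3/24 - u^2/8 + u/2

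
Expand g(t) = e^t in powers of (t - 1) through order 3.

g(1) = e
g′(1) = e
g′′(1) = e
g′′′(1) = e
The Taylor polynomial is Σ g^(k)(1)/k! · (t - 1)^k.

e*(t - 1)^3/6 + e*(t - 1)^2/2 + e*(t - 1) + e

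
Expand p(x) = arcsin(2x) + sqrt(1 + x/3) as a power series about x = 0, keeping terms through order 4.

-5*x^4/10368 + 577*x^3/432 - x^2/72 + 13*x/6 + 1

Expand each term separately and add.
[x^0] = 1;  [x^1] = 13/6;  [x^2] = -1/72;  [x^3] = 577/432;  [x^4] = -5/10368.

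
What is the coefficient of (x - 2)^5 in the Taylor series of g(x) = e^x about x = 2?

e^(2)/120

[(x - 2)^0] = e^(2);  [(x - 2)^1] = e^(2);  [(x - 2)^2] = e^(2)/2;  [(x - 2)^3] = e^(2)/6;  [(x - 2)^4] = e^(2)/24;  [(x - 2)^5] = e^(2)/120.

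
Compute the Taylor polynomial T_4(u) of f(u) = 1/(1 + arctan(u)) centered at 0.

Plug the Maclaurin series of the inner function into that of the outer and collect terms.
f(0) = 1
f′(0) = -1
f′′(0) = 2
f′′′(0) = -4
f^(4)(0) = 8
The Taylor polynomial is Σ f^(k)(0)/k! · u^k.

u^4/3 - 2*u^3/3 + u^2 - u + 1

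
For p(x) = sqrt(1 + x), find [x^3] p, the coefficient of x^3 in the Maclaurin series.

p(0) = 1
p′(0) = 1/2
p′′(0) = -1/4
p′′′(0) = 3/8
Then c_k = p^(k)(0)/k! gives each Taylor coefficient.

1/16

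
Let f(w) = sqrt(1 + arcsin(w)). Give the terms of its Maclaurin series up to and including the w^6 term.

-3169*w^6/46080 + 123*w^5/1280 - 31*w^4/384 + 7*w^3/48 - w^2/8 + w/2 + 1

Let u equal the inner series; expand the outer function in u and truncate.
f(0) = 1
f′(0) = 1/2
f′′(0) = -1/4
f′′′(0) = 7/8
f^(4)(0) = -31/16
f^(5)(0) = 369/32
f^(6)(0) = -3169/64
Dividing each by k! gives the coefficients c_0, ..., c_6.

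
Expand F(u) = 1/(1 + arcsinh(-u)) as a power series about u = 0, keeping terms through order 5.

23*u^5/40 + 2*u^4/3 + 5*u^3/6 + u^2 + u + 1

Compose series: expand the inner function first, then feed it into the outer expansion.
F(0) = 1
F′(0) = 1
F′′(0) = 2
F′′′(0) = 5
F^(4)(0) = 16
F^(5)(0) = 69
Then c_k = F^(k)(0)/k! gives each Taylor coefficient.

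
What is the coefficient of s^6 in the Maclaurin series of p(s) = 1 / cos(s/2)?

61/46080

Write the quotient as an unknown series and match coefficients against numerator = denominator · series.
p(0) = 1
p′(0) = 0
p′′(0) = 1/4
p′′′(0) = 0
p^(4)(0) = 5/16
p^(5)(0) = 0
p^(6)(0) = 61/64
So c_6 = p^(6)(0)/6! = 61/46080.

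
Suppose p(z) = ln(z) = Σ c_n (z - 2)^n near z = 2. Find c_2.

p(2) = ln(2)
p′(2) = 1/2
p′′(2) = -1/4

-1/8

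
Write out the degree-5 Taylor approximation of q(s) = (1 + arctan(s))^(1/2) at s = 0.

83*s^5/1280 + 17*s^4/384 - 5*s^3/48 - s^2/8 + s/2 + 1

Plug the Maclaurin series of the inner function into that of the outer and collect terms.
q(0) = 1
q′(0) = 1/2
q′′(0) = -1/4
q′′′(0) = -5/8
q^(4)(0) = 17/16
q^(5)(0) = 249/32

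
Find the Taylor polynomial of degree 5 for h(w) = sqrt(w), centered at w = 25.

7*(w - 25)^5/500000000 - (w - 25)^4/2000000 + (w - 25)^3/50000 - (w - 25)^2/1000 + (w - 25)/10 + 5

[(w - 25)^0] = 5;  [(w - 25)^1] = 1/10;  [(w - 25)^2] = -1/1000;  [(w - 25)^3] = 1/50000;  [(w - 25)^4] = -1/2000000;  [(w - 25)^5] = 7/500000000.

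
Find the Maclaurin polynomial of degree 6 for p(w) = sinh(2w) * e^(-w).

-91*w^6/180 + 61*w^5/60 - 5*w^4/3 + 7*w^3/3 - 2*w^2 + 2*w

Write out both Maclaurin series and multiply, keeping only the needed powers.
[w^0] = 0;  [w^1] = 2;  [w^2] = -2;  [w^3] = 7/3;  [w^4] = -5/3;  [w^5] = 61/60;  [w^6] = -91/180.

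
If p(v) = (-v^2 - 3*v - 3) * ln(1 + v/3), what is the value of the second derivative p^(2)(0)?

Distribute the polynomial across the series and collect like powers.
From the series, [v^2] p = -5/6; multiply by 2! = 2 to get -5/3.

-5/3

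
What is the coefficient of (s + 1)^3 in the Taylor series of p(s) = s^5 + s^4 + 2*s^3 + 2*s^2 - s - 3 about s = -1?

8

Compute the successive derivatives at the expansion point and divide by k!.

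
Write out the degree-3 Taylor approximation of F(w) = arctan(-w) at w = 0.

Use the known series and substitute for the argument.
F(0) = 0
F′(0) = -1
F′′(0) = 0
F′′′(0) = 2

w^3/3 - w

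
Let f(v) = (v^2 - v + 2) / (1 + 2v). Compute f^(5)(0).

-10560

Shift and add copies of the series according to the polynomial's terms.
The coefficient of v^5 in the expansion is -88, so f^(5)(0) = 5! * (-88) = -10560.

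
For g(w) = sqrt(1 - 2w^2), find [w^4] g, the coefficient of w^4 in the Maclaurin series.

-1/2

g(0) = 1
g′(0) = 0
g′′(0) = -2
g′′′(0) = 0
g^(4)(0) = -12
So c_4 = g^(4)(0)/4! = -1/2.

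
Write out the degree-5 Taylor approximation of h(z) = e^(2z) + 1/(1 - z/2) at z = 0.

Combine the two series term by term.
h(0) = 2
h′(0) = 5/2
h′′(0) = 9/2
h′′′(0) = 35/4
h^(4)(0) = 35/2
h^(5)(0) = 143/4
The Taylor polynomial is Σ h^(k)(0)/k! · z^k.

143*z^5/480 + 35*z^4/48 + 35*z^3/24 + 9*z^2/4 + 5*z/2 + 2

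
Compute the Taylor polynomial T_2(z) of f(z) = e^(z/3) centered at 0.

f(0) = 1
f′(0) = 1/3
f′′(0) = 1/9

z^2/18 + z/3 + 1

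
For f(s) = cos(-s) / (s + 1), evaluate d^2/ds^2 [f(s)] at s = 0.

Multiply the numerator's expansion by the denominator's geometric series.
The coefficient of s^2 in the expansion is 1/2, so f′′(0) = 2! * (1/2) = 1.

1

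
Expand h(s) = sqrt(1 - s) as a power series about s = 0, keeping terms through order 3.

-s^3/16 - s^2/8 - s/2 + 1

h(0) = 1
h′(0) = -1/2
h′′(0) = -1/4
h′′′(0) = -3/8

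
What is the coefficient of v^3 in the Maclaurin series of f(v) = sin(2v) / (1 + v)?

Expand each factor separately, then convolve coefficients.
f(0) = 0
f′(0) = 2
f′′(0) = -4
f′′′(0) = 4
So c_3 = f′′′(0)/3! = 2/3.

2/3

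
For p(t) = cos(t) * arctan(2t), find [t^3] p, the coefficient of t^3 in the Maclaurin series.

Multiply the two series term by term and collect like powers.
[t^0] = 0;  [t^1] = 2;  [t^2] = 0;  [t^3] = -11/3.
So c_3 = p′′′(0)/3! = -11/3.

-11/3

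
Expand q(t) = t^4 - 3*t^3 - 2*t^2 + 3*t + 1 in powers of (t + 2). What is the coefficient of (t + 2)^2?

40

[(t + 2)^0] = 27;  [(t + 2)^1] = -57;  [(t + 2)^2] = 40.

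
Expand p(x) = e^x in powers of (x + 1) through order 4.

p(-1) = e^(-1)
p′(-1) = e^(-1)
p′′(-1) = e^(-1)
p′′′(-1) = e^(-1)
p^(4)(-1) = e^(-1)
The Taylor polynomial is Σ p^(k)(-1)/k! · (x + 1)^k.

(x + 1)^4*e^(-1)/24 + (x + 1)^3*e^(-1)/6 + (x + 1)^2*e^(-1)/2 + (x + 1)*e^(-1) + e^(-1)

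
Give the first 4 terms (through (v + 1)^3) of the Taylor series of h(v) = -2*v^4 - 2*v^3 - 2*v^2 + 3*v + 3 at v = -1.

6*(v + 1)^3 - 8*(v + 1)^2 + 9*(v + 1) - 2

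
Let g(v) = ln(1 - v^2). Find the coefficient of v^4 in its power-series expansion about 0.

Compute the successive derivatives at the expansion point and divide by k!.
So c_4 = g^(4)(0)/4! = -1/2.

-1/2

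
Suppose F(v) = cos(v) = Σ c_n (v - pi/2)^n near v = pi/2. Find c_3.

Differentiate repeatedly and evaluate at the center.
[(v - pi/2)^0] = 0;  [(v - pi/2)^1] = -1;  [(v - pi/2)^2] = 0;  [(v - pi/2)^3] = 1/6.

1/6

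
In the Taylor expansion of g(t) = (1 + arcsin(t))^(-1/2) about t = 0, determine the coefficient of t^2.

3/8

Let u equal the inner series; expand the outer function in u and truncate.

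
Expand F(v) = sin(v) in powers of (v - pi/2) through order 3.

1 - (v - pi/2)^2/2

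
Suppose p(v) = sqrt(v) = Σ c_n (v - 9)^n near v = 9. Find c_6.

-7/60466176

Compute the successive derivatives at the expansion point and divide by k!.
[(v - 9)^0] = 3;  [(v - 9)^1] = 1/6;  [(v - 9)^2] = -1/216;  [(v - 9)^3] = 1/3888;  [(v - 9)^4] = -5/279936;  [(v - 9)^5] = 7/5038848;  [(v - 9)^6] = -7/60466176.
So c_6 = p^(6)(9)/6! = -7/60466176.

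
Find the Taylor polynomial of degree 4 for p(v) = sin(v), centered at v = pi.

(v - pi)^3/6 - (v - pi)

Use the known series and substitute for the argument.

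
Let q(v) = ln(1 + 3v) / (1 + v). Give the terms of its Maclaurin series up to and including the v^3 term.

33*v^3/2 - 15*v^2/2 + 3*v

Expand each factor separately, then convolve coefficients.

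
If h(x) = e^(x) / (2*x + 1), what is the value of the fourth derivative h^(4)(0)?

Expand 1/(denominator) as a geometric series and multiply by the numerator's series.
From the series, [x^4] h = 233/24; multiply by 4! = 24 to get 233.

233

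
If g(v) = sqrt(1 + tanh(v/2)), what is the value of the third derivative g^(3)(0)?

Compose series: expand the inner function first, then feed it into the outer expansion.
The coefficient of v^3 in the expansion is -5/384, so g′′′(0) = 3! * (-5/384) = -5/64.

-5/64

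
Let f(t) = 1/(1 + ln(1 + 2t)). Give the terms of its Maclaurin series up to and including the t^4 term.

176*t^4/3 - 56*t^3/3 + 6*t^2 - 2*t + 1

Substitute the inner expansion into the outer series and collect powers.
[t^0] = 1;  [t^1] = -2;  [t^2] = 6;  [t^3] = -56/3;  [t^4] = 176/3.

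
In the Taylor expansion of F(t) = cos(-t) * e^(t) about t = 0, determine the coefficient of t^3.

-1/3

Write out both Maclaurin series and multiply, keeping only the needed powers.
[t^0] = 1;  [t^1] = 1;  [t^2] = 0;  [t^3] = -1/3.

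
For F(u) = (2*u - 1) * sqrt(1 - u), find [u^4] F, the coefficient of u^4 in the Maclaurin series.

-11/128

Multiply each power in the prefactor through the base expansion.
F(0) = -1
F′(0) = 5/2
F′′(0) = -7/4
F′′′(0) = -9/8
F^(4)(0) = -33/16
So c_4 = F^(4)(0)/4! = -11/128.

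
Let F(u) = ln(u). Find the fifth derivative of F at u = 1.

The coefficient of (u - 1)^5 in the expansion is 1/5, so F^(5)(1) = 5! * (1/5) = 24.

24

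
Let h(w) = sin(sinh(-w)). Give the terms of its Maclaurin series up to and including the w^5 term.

w^5/15 - w

Let u equal the inner series; expand the outer function in u and truncate.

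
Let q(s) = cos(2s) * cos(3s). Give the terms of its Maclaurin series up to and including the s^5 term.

313*s^4/24 - 13*s^2/2 + 1

Take the Cauchy product of the two expansions.
[s^0] = 1;  [s^1] = 0;  [s^2] = -13/2;  [s^3] = 0;  [s^4] = 313/24;  [s^5] = 0.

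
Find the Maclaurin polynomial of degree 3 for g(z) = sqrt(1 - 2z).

g(0) = 1
g′(0) = -1
g′′(0) = -1
g′′′(0) = -3

-z^3/2 - z^2/2 - z + 1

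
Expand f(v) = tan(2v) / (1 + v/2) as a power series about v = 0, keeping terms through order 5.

607*v^5/120 - 19*v^4/12 + 19*v^3/6 - v^2 + 2*v

Expand each factor separately, then convolve coefficients.
[v^0] = 0;  [v^1] = 2;  [v^2] = -1;  [v^3] = 19/6;  [v^4] = -19/12;  [v^5] = 607/120.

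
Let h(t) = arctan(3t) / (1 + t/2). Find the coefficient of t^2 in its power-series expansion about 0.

-3/2

Write out both Maclaurin series and multiply, keeping only the needed powers.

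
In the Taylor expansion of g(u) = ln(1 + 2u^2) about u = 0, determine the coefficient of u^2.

Use the known series and substitute for the argument.
g(0) = 0
g′(0) = 0
g′′(0) = 4
Dividing each by k! gives the coefficients c_0, ..., c_2.

2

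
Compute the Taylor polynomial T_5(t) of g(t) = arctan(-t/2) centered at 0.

[t^0] = 0;  [t^1] = -1/2;  [t^2] = 0;  [t^3] = 1/24;  [t^4] = 0;  [t^5] = -1/160.

-t^5/160 + t^3/24 - t/2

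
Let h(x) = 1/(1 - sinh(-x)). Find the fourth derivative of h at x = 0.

32

Compose series: expand the inner function first, then feed it into the outer expansion.
The coefficient of x^4 in the expansion is 4/3, so h^(4)(0) = 4! * (4/3) = 32.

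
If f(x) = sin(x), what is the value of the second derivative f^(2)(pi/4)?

Use the known series and substitute for the argument.
The coefficient of (x - pi/4)^2 in the expansion is -sqrt(2)/4, so f′′(pi/4) = 2! * (-sqrt(2)/4) = -sqrt(2)/2.

-sqrt(2)/2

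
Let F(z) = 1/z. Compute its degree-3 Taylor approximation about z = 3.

-(z - 3)^3/81 + (z - 3)^2/27 - (z - 3)/9 + 1/3

Differentiate repeatedly and evaluate at the center.
[(z - 3)^0] = 1/3;  [(z - 3)^1] = -1/9;  [(z - 3)^2] = 1/27;  [(z - 3)^3] = -1/81.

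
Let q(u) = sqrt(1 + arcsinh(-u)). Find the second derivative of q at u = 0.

Compose series: expand the inner function first, then feed it into the outer expansion.
The coefficient of u^2 in the expansion is -1/8, so q′′(0) = 2! * (-1/8) = -1/4.

-1/4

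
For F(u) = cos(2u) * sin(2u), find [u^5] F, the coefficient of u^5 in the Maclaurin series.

64/15

Expand each factor separately, then convolve coefficients.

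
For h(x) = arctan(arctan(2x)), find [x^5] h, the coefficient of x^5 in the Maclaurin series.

Plug the Maclaurin series of the inner function into that of the outer and collect terms.
So c_5 = h^(5)(0)/5! = 352/15.

352/15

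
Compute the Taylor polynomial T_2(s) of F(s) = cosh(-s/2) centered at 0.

s^2/8 + 1

F(0) = 1
F′(0) = 0
F′′(0) = 1/4
Then c_k = F^(k)(0)/k! gives each Taylor coefficient.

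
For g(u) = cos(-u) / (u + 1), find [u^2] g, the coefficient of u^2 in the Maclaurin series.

1/2

Expand 1/(denominator) as a geometric series and multiply by the numerator's series.
g(0) = 1
g′(0) = -1
g′′(0) = 1
So c_2 = g′′(0)/2! = 1/2.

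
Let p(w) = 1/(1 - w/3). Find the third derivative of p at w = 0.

2/9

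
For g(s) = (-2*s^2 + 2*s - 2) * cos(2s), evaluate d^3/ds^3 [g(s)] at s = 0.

Multiply each power in the prefactor through the base expansion.
The coefficient of s^3 in the expansion is -4, so g′′′(0) = 3! * (-4) = -24.

-24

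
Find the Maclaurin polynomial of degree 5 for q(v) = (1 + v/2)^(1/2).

Differentiate repeatedly and evaluate at the center.

7*v^5/8192 - 5*v^4/2048 + v^3/128 - v^2/32 + v/4 + 1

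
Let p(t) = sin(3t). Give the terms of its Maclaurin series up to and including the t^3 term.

-9*t^3/2 + 3*t

p(0) = 0
p′(0) = 3
p′′(0) = 0
p′′′(0) = -27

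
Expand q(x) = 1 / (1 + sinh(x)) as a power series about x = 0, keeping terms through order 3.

Use the geometric series for the reciprocal, then substitute.
q(0) = 1
q′(0) = -1
q′′(0) = 2
q′′′(0) = -7
The Taylor polynomial is Σ q^(k)(0)/k! · x^k.

-7*x^3/6 + x^2 - x + 1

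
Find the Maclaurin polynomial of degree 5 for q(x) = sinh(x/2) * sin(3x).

Expand each factor separately, then convolve coefficients.

-35*x^4/16 + 3*x^2/2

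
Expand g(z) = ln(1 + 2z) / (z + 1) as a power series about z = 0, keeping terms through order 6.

Multiply the numerator's expansion by the denominator's geometric series.
g(0) = 0
g′(0) = 2
g′′(0) = -8
g′′′(0) = 40
g^(4)(0) = -256
g^(5)(0) = 2048
g^(6)(0) = -19968

-416*z^6/15 + 256*z^5/15 - 32*z^4/3 + 20*z^3/3 - 4*z^2 + 2*z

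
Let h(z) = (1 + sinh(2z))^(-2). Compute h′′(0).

Plug the Maclaurin series of the inner function into that of the outer and collect terms.
The coefficient of z^2 in the expansion is 12, so h′′(0) = 2! * (12) = 24.

24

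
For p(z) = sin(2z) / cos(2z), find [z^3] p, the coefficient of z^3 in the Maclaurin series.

Invert the denominator's series and multiply.
p(0) = 0
p′(0) = 2
p′′(0) = 0
p′′′(0) = 16
Dividing each by k! gives the coefficients c_0, ..., c_3.

8/3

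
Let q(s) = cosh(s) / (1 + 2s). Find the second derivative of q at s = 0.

Expand each factor separately, then convolve coefficients.
The coefficient of s^2 in the expansion is 9/2, so q′′(0) = 2! * (9/2) = 9.

9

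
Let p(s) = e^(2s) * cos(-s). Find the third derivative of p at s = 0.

Multiply the two series term by term and collect like powers.
From the series, [s^3] p = 1/3; multiply by 3! = 6 to get 2.

2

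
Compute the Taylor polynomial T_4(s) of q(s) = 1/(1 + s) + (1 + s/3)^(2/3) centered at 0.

Add the two expansions coefficient-wise.
q(0) = 2
q′(0) = -7/9
q′′(0) = 160/81
q′′′(0) = -2*2^(149/432)*3^(751/864)*5^(5/8)*7^(431/432)/21
q^(4)(0) = 157408/6561

19676*s^4/19683 - 2^(149/432)*3^(751/864)*5^(5/8)*7^(431/432)*s^3/63 + 80*s^2/81 - 7*s/9 + 2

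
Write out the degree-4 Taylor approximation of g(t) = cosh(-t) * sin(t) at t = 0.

Take the Cauchy product of the two expansions.
g(0) = 0
g′(0) = 1
g′′(0) = 0
g′′′(0) = 2
g^(4)(0) = 0

t^3/3 + t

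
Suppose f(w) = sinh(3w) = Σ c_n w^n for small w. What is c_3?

9/2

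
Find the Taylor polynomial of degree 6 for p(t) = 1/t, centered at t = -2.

p(-2) = -1/2
p′(-2) = -1/4
p′′(-2) = -1/4
p′′′(-2) = -3/8
p^(4)(-2) = -3/4
p^(5)(-2) = -15/8
p^(6)(-2) = -45/8
Then c_k = p^(k)(-2)/k! gives each Taylor coefficient.

-(t + 2)^6/128 - (t + 2)^5/64 - (t + 2)^4/32 - (t + 2)^3/16 - (t + 2)^2/8 - (t + 2)/4 - 1/2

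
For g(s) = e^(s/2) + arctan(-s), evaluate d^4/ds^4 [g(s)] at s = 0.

1/16

Add the two expansions coefficient-wise.
The coefficient of s^4 in the expansion is 1/384, so g^(4)(0) = 4! * (1/384) = 1/16.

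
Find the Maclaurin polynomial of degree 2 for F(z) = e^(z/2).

z^2/8 + z/2 + 1

[z^0] = 1;  [z^1] = 1/2;  [z^2] = 1/8.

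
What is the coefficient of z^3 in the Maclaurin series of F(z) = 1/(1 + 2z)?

F(0) = 1
F′(0) = -2
F′′(0) = 8
F′′′(0) = -48

-8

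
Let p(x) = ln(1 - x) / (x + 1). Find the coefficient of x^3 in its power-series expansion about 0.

Use 1/(1 - r) = Σ r^k on the denominator, then take the Cauchy product.
p(0) = 0
p′(0) = -1
p′′(0) = 1
p′′′(0) = -5
So c_3 = p′′′(0)/3! = -5/6.

-5/6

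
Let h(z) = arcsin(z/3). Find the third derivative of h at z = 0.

The coefficient of z^3 in the expansion is 1/162, so h′′′(0) = 3! * (1/162) = 1/27.

1/27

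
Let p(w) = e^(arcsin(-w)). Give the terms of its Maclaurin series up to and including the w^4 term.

5*w^4/24 - w^3/3 + w^2/2 - w + 1

Compose series: expand the inner function first, then feed it into the outer expansion.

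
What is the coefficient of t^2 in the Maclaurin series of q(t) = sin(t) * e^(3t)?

3

Write out both Maclaurin series and multiply, keeping only the needed powers.
[t^0] = 0;  [t^1] = 1;  [t^2] = 3.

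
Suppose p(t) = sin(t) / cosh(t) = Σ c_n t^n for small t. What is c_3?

Divide the numerator series by the denominator series (power-series long division).
p(0) = 0
p′(0) = 1
p′′(0) = 0
p′′′(0) = -4
Then c_k = p^(k)(0)/k! gives each Taylor coefficient.

-2/3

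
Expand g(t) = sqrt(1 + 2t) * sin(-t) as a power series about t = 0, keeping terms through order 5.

Take the Cauchy product of the two expansions.
g(0) = 0
g′(0) = -1
g′′(0) = -2
g′′′(0) = 4
g^(4)(0) = -8
g^(5)(0) = 64

8*t^5/15 - t^4/3 + 2*t^3/3 - t^2 - t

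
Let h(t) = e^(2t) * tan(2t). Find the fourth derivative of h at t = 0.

192

Write out both Maclaurin series and multiply, keeping only the needed powers.
The coefficient of t^4 in the expansion is 8, so h^(4)(0) = 4! * (8) = 192.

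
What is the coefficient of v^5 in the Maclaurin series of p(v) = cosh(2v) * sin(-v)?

Write out both Maclaurin series and multiply, keeping only the needed powers.
[v^0] = 0;  [v^1] = -1;  [v^2] = 0;  [v^3] = -11/6;  [v^4] = 0;  [v^5] = -41/120.

-41/120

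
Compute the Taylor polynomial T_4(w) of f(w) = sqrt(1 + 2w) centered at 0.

[w^0] = 1;  [w^1] = 1;  [w^2] = -1/2;  [w^3] = 1/2;  [w^4] = -5/8.

-5*w^4/8 + w^3/2 - w^2/2 + w + 1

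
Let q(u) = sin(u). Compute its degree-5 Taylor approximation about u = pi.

-(u - pi)^5/120 + (u - pi)^3/6 - (u - pi)

q(pi) = 0
q′(pi) = -1
q′′(pi) = 0
q′′′(pi) = 1
q^(4)(pi) = 0
q^(5)(pi) = -1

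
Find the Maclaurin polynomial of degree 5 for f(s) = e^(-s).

-s^5/120 + s^4/24 - s^3/6 + s^2/2 - s + 1

[s^0] = 1;  [s^1] = -1;  [s^2] = 1/2;  [s^3] = -1/6;  [s^4] = 1/24;  [s^5] = -1/120.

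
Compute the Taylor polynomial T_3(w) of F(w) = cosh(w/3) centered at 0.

F(0) = 1
F′(0) = 0
F′′(0) = 1/9
F′′′(0) = 0

w^2/18 + 1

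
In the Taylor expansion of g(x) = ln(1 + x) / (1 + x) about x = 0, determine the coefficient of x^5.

Take the Cauchy product of the two expansions.
g(0) = 0
g′(0) = 1
g′′(0) = -3
g′′′(0) = 11
g^(4)(0) = -50
g^(5)(0) = 274
So c_5 = g^(5)(0)/5! = 137/60.

137/60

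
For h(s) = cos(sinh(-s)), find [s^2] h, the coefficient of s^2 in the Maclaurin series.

-1/2

Compose series: expand the inner function first, then feed it into the outer expansion.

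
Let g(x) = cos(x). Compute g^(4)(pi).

-1

The coefficient of (x - pi)^4 in the expansion is -1/24, so g^(4)(pi) = 4! * (-1/24) = -1.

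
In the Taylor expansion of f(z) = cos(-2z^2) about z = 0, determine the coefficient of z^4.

f(0) = 1
f′(0) = 0
f′′(0) = 0
f′′′(0) = 0
f^(4)(0) = -48
Dividing each by k! gives the coefficients c_0, ..., c_4.

-2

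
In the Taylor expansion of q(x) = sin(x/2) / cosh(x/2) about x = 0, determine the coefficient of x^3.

Divide the numerator series by the denominator series (power-series long division).
[x^0] = 0;  [x^1] = 1/2;  [x^2] = 0;  [x^3] = -1/12.

-1/12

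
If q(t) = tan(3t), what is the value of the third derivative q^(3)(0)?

54

From the series, [t^3] q = 9; multiply by 3! = 6 to get 54.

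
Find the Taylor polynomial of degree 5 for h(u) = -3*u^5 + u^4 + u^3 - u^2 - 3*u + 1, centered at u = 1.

h(1) = -4
h′(1) = -13
h′′(1) = -44
h′′′(1) = -150
h^(4)(1) = -336
h^(5)(1) = -360
Then c_k = h^(k)(1)/k! gives each Taylor coefficient.

-3*(u - 1)^5 - 14*(u - 1)^4 - 25*(u - 1)^3 - 22*(u - 1)^2 - 13*(u - 1) - 4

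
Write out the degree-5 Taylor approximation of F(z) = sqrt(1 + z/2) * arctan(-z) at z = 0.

-6389*z^5/30720 + 29*z^4/384 + 35*z^3/96 - z^2/4 - z

Multiply the two series term by term and collect like powers.
F(0) = 0
F′(0) = -1
F′′(0) = -1/2
F′′′(0) = 35/16
F^(4)(0) = 29/16
F^(5)(0) = -6389/256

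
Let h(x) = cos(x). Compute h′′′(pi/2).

The coefficient of (x - pi/2)^3 in the expansion is 1/6, so h′′′(pi/2) = 3! * (1/6) = 1.

1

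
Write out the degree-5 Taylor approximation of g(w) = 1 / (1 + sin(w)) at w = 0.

-61*w^5/120 + 2*w^4/3 - 5*w^3/6 + w^2 - w + 1

Write 1/(1+u) = 1 - u + u^2 - u^3 + ... and substitute the series for u.
g(0) = 1
g′(0) = -1
g′′(0) = 2
g′′′(0) = -5
g^(4)(0) = 16
g^(5)(0) = -61
Dividing each by k! gives the coefficients c_0, ..., c_5.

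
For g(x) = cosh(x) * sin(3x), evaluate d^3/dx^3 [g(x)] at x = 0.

-18

Multiply the two series term by term and collect like powers.
The coefficient of x^3 in the expansion is -3, so g′′′(0) = 3! * (-3) = -18.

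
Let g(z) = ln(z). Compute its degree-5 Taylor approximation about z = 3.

(z - 3)^5/1215 - (z - 3)^4/324 + (z - 3)^3/81 - (z - 3)^2/18 + (z - 3)/3 + ln(3)

Apply the Taylor formula c_k = f^(k)(a)/k!.
[(z - 3)^0] = ln(3);  [(z - 3)^1] = 1/3;  [(z - 3)^2] = -1/18;  [(z - 3)^3] = 1/81;  [(z - 3)^4] = -1/324;  [(z - 3)^5] = 1/1215.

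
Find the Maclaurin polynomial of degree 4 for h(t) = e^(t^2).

Compute the successive derivatives at the expansion point and divide by k!.

t^4/2 + t^2 + 1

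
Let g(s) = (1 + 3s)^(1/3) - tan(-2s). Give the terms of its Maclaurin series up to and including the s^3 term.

13*s^3/3 - s^2 + 3*s + 1

Expand each term separately and add.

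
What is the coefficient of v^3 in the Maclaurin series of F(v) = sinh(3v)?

9/2

Differentiate repeatedly and evaluate at the center.
[v^0] = 0;  [v^1] = 3;  [v^2] = 0;  [v^3] = 9/2.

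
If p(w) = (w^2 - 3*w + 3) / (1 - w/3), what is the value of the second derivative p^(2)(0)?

2/3

Multiply each power in the prefactor through the base expansion.
The coefficient of w^2 in the expansion is 1/3, so p′′(0) = 2! * (1/3) = 2/3.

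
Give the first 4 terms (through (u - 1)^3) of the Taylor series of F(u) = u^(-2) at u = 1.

-4*(u - 1)^3 + 3*(u - 1)^2 - 2*(u - 1) + 1

F(1) = 1
F′(1) = -2
F′′(1) = 6
F′′′(1) = -24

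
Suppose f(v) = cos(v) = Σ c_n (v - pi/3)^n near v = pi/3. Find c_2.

-1/4

[(v - pi/3)^0] = 1/2;  [(v - pi/3)^1] = -sqrt(3)/2;  [(v - pi/3)^2] = -1/4.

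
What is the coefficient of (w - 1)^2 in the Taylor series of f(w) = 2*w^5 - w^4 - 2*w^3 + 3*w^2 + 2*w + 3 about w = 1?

Differentiate repeatedly and evaluate at the center.
[(w - 1)^0] = 7;  [(w - 1)^1] = 8;  [(w - 1)^2] = 11.
So c_2 = f′′(1)/2! = 11.

11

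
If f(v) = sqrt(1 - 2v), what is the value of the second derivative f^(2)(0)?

The coefficient of v^2 in the expansion is -1/2, so f′′(0) = 2! * (-1/2) = -1.

-1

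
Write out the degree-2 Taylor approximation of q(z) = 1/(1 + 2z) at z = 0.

q(0) = 1
q′(0) = -2
q′′(0) = 8
Then c_k = q^(k)(0)/k! gives each Taylor coefficient.

4*z^2 - 2*z + 1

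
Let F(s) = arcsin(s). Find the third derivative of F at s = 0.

1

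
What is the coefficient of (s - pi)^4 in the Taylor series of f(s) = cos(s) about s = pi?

f(pi) = -1
f′(pi) = 0
f′′(pi) = 1
f′′′(pi) = 0
f^(4)(pi) = -1

-1/24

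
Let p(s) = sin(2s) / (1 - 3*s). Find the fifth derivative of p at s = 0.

18032

Expand 1/(denominator) as a geometric series and multiply by the numerator's series.
The coefficient of s^5 in the expansion is 2254/15, so p^(5)(0) = 5! * (2254/15) = 18032.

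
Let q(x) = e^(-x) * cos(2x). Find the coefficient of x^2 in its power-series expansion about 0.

-3/2

Multiply the two series term by term and collect like powers.
q(0) = 1
q′(0) = -1
q′′(0) = -3
So c_2 = q′′(0)/2! = -3/2.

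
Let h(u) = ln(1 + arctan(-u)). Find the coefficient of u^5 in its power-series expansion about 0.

Substitute the inner expansion into the outer series and collect powers.
[u^0] = 0;  [u^1] = -1;  [u^2] = -1/2;  [u^3] = 0;  [u^4] = 1/12;  [u^5] = -1/15.

-1/15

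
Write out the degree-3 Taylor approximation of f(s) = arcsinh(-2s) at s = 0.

f(0) = 0
f′(0) = -2
f′′(0) = 0
f′′′(0) = 8

4*s^3/3 - 2*s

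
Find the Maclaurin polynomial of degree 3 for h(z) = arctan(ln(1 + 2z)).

-2*z^2 + 2*z

Substitute the inner expansion into the outer series and collect powers.
[z^0] = 0;  [z^1] = 2;  [z^2] = -2;  [z^3] = 0.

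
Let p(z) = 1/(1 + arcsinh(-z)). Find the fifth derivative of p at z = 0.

69

Compose series: expand the inner function first, then feed it into the outer expansion.
From the series, [z^5] p = 23/40; multiply by 5! = 120 to get 69.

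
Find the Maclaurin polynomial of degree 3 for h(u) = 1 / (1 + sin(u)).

Expand as Σ (-1)^k u^k with u equal to the inner function's series.
[u^0] = 1;  [u^1] = -1;  [u^2] = 1;  [u^3] = -5/6.

-5*u^3/6 + u^2 - u + 1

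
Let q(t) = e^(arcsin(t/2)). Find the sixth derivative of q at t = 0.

Plug the Maclaurin series of the inner function into that of the outer and collect terms.
From the series, [t^6] q = 17/9216; multiply by 6! = 720 to get 85/64.

85/64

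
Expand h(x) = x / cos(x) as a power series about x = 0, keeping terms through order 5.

Write the quotient as an unknown series and match coefficients against numerator = denominator · series.
[x^0] = 0;  [x^1] = 1;  [x^2] = 0;  [x^3] = 1/2;  [x^4] = 0;  [x^5] = 5/24.

5*x^5/24 + x^3/2 + x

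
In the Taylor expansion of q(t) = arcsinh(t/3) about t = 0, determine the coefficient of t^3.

Compute the successive derivatives at the expansion point and divide by k!.

-1/162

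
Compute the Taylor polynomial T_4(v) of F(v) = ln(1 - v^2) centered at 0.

-v^4/2 - v^2

Apply the Taylor formula c_k = f^(k)(a)/k!.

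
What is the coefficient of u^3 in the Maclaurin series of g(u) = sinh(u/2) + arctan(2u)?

-127/48

Add the two expansions coefficient-wise.
So c_3 = g′′′(0)/3! = -127/48.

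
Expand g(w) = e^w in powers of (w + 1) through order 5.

(w + 1)^5*e^(-1)/120 + (w + 1)^4*e^(-1)/24 + (w + 1)^3*e^(-1)/6 + (w + 1)^2*e^(-1)/2 + (w + 1)*e^(-1) + e^(-1)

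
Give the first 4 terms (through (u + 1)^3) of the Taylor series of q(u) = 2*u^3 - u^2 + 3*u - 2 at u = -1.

2*(u + 1)^3 - 7*(u + 1)^2 + 11*(u + 1) - 8

q(-1) = -8
q′(-1) = 11
q′′(-1) = -14
q′′′(-1) = 12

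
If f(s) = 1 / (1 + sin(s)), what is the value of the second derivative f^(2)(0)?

Use the geometric series for the reciprocal, then substitute.
From the series, [s^2] f = 1; multiply by 2! = 2 to get 2.

2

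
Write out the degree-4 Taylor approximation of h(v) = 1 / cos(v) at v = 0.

Invert the denominator's series and multiply.
h(0) = 1
h′(0) = 0
h′′(0) = 1
h′′′(0) = 0
h^(4)(0) = 5

5*v^4/24 + v^2/2 + 1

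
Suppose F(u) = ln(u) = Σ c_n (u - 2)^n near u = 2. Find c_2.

[(u - 2)^0] = ln(2);  [(u - 2)^1] = 1/2;  [(u - 2)^2] = -1/8.
So c_2 = F′′(2)/2! = -1/8.

-1/8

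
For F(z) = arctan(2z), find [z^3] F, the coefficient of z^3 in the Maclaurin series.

-8/3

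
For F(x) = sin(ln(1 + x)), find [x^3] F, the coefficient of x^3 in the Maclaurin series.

Substitute the inner expansion into the outer series and collect powers.
F(0) = 0
F′(0) = 1
F′′(0) = -1
F′′′(0) = 1

1/6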